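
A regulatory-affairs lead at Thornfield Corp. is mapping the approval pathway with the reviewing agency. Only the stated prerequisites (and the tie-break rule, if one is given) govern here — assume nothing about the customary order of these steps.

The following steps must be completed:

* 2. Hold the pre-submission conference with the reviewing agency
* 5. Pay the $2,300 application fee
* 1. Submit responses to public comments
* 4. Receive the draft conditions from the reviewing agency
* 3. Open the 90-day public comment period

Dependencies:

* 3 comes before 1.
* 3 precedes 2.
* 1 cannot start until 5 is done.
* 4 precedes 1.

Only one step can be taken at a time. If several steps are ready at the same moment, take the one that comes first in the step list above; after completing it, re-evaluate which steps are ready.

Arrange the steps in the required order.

5, 4 and 3 have no prerequisites; 5 is listed earlier, so 5 is first.
Ready: 4 and 3. 4 is listed earlier → 4.
3 is the only step now ready → 3.
Now 2 and 1 have their prerequisites met. 2 is listed earlier, so 2 next.
That leaves 1 as the only ready step → 1.

5, 4, 3, 2, 1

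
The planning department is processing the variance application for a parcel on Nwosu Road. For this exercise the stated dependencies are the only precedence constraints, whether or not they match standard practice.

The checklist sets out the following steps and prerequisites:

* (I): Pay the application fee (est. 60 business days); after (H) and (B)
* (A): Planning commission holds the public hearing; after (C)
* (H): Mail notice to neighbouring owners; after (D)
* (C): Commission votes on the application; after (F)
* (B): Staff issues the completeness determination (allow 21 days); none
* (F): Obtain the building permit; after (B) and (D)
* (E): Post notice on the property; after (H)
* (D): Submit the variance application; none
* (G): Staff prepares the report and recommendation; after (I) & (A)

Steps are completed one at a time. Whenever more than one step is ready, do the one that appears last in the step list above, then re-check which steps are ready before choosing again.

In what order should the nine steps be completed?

(D) and (B) have no prerequisites; (D) is listed later, so (D) is first.
(H) now also ready, so the ready set is {(B), (H)}; (B) is listed later → (B).
(F) now also ready, so the ready set is {(F), (H)}; (F) is listed later → (F).
Ready: (C) and (H). (C) is listed later → (C).
Ready: (H) and (A). (H) is listed later → (H).
Now (E), (A) and (I) have their prerequisites met. (E) is listed later, so (E) next.
(A) and (I) are both available; (A) is listed later → (A).
(I) needed (B) and (H), now all done → (I).
(G) is the only step now ready → (G).

(D) → (B) → (F) → (C) → (H) → (E) → (A) → (I) → (G)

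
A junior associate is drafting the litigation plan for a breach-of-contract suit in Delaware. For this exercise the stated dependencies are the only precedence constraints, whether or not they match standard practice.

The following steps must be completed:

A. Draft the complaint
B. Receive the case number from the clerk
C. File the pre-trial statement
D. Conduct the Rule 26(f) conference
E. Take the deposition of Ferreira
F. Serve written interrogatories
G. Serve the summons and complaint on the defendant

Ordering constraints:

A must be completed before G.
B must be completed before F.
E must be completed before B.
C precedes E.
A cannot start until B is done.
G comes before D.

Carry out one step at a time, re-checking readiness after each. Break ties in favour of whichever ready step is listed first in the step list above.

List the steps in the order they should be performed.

C, E, B, A, F, G, D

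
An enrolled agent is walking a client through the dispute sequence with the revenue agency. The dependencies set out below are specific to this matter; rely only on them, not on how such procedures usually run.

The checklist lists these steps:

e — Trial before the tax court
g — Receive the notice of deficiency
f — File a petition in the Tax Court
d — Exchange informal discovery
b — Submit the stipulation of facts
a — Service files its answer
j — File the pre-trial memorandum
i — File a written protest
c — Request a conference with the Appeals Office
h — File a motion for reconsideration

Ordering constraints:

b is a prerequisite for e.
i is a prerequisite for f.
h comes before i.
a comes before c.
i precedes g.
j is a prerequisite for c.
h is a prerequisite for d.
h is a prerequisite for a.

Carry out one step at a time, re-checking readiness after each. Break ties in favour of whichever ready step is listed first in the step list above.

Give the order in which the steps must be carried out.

b → e → j → h → d → a → i → g → f → c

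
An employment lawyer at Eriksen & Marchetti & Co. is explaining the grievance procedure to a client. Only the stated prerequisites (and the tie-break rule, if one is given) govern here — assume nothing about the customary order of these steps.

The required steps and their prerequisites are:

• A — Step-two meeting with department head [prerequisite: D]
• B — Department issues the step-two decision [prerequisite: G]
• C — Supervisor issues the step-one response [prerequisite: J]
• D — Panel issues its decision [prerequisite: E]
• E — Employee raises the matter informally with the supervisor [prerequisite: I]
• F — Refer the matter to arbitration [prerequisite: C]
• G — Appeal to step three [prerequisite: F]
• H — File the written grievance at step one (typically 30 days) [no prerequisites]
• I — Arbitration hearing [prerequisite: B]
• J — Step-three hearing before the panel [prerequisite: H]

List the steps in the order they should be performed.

H, J, C, F, G, B, I, E, D, A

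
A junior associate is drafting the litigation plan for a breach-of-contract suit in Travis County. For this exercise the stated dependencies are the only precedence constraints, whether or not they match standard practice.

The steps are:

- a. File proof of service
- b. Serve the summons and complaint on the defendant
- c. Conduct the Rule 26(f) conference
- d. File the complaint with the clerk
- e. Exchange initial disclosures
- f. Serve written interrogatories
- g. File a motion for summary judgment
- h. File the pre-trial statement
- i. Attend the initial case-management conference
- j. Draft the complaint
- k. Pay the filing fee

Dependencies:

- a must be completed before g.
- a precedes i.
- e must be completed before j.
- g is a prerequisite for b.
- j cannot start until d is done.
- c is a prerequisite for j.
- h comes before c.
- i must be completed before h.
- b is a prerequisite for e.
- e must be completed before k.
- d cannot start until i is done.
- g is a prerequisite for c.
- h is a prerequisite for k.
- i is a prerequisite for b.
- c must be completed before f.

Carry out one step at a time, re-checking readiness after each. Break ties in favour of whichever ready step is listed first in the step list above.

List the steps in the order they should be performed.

a g i b d e h c f j k

Only a has no prerequisites, so it is first.
g and i are both available; g is listed earlier → g.
i needed a, now all done → i.
Ready: b, d and h. b is listed earlier → b.
e now also ready, so the ready set is {d, e, h}; d is listed earlier → d.
Now e and h have their prerequisites met. e is listed earlier, so e next.
h needed i, now all done → h.
c and k are both available; c is listed earlier → c.
Ready: f, j and k. f is listed earlier → f.
Now j and k have their prerequisites met. j is listed earlier, so j next.
Next only k has its prerequisites met → k.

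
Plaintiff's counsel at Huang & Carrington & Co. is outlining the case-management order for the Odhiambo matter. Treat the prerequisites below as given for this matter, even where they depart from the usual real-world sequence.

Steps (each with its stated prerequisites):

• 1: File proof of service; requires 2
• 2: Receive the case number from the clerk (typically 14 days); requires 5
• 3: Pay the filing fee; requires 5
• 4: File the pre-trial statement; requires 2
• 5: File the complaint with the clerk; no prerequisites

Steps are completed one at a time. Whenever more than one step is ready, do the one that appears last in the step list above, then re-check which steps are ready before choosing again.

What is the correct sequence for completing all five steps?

5 is the only step with nothing outstanding, so it goes first.
Now 3 and 2 have their prerequisites met. 3 is listed later, so 3 next.
Next only 2 has its prerequisites met → 2.
4 and 1 are both available; 4 is listed later → 4.
1 needed 2, now all done → 1.

5, 3, 2, 4, 1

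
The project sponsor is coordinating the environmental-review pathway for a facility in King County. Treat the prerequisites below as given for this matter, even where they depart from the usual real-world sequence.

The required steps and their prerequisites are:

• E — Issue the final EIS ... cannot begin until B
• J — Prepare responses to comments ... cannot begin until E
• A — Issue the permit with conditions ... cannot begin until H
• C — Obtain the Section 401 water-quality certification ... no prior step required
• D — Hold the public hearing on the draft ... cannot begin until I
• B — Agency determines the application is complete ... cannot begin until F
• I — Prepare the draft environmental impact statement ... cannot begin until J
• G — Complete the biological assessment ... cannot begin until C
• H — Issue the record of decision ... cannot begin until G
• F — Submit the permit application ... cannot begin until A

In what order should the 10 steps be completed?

C, G, H, A, F, B, E, J, I, D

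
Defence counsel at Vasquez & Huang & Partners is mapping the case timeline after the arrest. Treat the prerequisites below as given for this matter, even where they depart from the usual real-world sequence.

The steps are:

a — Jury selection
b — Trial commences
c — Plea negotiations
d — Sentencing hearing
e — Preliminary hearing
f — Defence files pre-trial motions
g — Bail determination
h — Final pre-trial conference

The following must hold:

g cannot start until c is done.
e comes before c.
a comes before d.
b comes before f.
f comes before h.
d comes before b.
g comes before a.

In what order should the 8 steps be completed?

e is the only step with nothing outstanding, so it goes first.
c needed e, now all done → c.
g is the only step now ready → g.
a needed g, now all done → a.
d needed a, now all done → d.
That leaves b as the only ready step → b.
Next only f has its prerequisites met → f.
Next only h has its prerequisites met → h.

e → c → g → a → d → b → f → h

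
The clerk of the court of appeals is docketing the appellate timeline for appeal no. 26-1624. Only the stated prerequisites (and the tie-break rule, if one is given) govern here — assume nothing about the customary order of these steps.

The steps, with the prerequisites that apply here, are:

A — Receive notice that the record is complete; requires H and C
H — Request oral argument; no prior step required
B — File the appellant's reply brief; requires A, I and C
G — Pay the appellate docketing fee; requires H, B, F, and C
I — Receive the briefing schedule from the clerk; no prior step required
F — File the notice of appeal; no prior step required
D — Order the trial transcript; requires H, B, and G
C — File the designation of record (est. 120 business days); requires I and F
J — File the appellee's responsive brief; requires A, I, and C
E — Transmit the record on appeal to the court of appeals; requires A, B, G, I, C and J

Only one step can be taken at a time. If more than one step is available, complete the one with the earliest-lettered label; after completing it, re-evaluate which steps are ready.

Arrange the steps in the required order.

F → H → I → C → A → B → G → D → J → E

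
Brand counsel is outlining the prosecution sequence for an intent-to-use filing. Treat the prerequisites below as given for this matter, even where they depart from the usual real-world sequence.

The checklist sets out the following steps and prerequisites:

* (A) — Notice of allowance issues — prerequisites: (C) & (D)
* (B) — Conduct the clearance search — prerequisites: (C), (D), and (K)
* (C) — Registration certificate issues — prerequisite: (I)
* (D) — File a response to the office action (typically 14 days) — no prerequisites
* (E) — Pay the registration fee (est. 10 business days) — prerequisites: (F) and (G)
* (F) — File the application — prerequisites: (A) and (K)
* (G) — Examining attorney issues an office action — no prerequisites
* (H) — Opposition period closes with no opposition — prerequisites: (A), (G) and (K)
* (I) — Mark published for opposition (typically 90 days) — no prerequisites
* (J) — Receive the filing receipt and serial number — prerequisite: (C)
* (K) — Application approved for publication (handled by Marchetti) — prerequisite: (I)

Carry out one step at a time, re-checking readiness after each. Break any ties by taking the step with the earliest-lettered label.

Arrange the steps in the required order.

Nothing is required for (D), (G) and (I). (D) has the earlier label → (D) first.
Now (G) and (I) have their prerequisites met. (G) has the earlier label, so (G) next.
That leaves (I) as the only ready step → (I).
Now (C) and (K) have their prerequisites met. (C) has the earlier label, so (C) next.
Now (A), (J) and (K) have their prerequisites met. (A) has the earlier label, so (A) next.
(J) and (K) are both available; (J) has the earlier label → (J).
That leaves (K) as the only ready step → (K).
Ready: (B), (F) and (H). (B) has the earlier label → (B).
Ready: (F) and (H). (F) has the earlier label → (F).
Now (E) and (H) have their prerequisites met. (E) has the earlier label, so (E) next.
(H) is the only step now ready → (H).

(D) (G) (I) (C) (A) (J) (K) (B) (F) (E) (H)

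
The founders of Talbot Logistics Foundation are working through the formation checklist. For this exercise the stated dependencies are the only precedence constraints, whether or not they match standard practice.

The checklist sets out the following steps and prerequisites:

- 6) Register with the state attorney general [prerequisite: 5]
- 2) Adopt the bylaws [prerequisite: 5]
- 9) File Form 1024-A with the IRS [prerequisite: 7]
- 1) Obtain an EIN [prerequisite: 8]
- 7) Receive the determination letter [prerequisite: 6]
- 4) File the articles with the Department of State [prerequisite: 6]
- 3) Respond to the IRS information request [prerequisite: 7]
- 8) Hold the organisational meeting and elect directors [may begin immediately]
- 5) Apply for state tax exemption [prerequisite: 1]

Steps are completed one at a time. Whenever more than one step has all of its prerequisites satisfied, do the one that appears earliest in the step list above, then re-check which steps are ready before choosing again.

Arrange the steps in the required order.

8 → 1 → 5 → 6 → 2 → 7 → 9 → 4 → 3

8 has no prerequisites → 8 first.
1 needed 8, now all done → 1.
5 is the only step now ready → 5.
Now 6 and 2 have their prerequisites met. 6 is listed earlier, so 6 next.
Now 2, 7 and 4 have their prerequisites met. 2 is listed earlier, so 2 next.
Ready: 7 and 4. 7 is listed earlier → 7.
9 and 3 now also ready, so the ready set is {9, 4, 3}; 9 is listed earlier → 9.
Now 4 and 3 have their prerequisites met. 4 is listed earlier, so 4 next.
Next only 3 has its prerequisites met → 3.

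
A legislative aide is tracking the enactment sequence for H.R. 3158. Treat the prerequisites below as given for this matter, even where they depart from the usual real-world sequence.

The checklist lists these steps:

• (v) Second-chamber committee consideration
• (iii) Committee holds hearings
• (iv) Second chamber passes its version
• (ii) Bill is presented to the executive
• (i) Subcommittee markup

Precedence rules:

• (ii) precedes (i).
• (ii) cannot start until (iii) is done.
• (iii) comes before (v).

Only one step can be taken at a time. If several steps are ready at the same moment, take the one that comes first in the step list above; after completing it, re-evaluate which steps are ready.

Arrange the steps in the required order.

(iii) and (iv) have no prerequisites; (iii) is listed earlier, so (iii) is first.
Ready: (v), (iv) and (ii). (v) is listed earlier → (v).
Now (iv) and (ii) have their prerequisites met. (iv) is listed earlier, so (iv) next.
That leaves (ii) as the only ready step → (ii).
(i) needed (ii), now all done → (i).

(iii), (v), (iv), (ii), (i)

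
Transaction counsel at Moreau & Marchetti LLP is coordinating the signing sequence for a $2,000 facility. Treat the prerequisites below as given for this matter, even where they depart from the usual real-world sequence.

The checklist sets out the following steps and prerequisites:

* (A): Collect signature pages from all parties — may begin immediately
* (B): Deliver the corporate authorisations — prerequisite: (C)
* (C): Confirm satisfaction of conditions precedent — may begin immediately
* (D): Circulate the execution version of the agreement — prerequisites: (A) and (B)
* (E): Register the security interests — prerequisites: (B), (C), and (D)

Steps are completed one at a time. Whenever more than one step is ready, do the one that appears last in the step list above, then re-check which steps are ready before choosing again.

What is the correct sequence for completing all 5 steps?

(C) (B) (A) (D) (E)

Nothing is required for (C) and (A). (C) is listed later → (C) first.
(B) and (A) are both available; (B) is listed later → (B).
Next only (A) has its prerequisites met → (A).
(D) needed (B) and (A), now all done → (D).
(E) needed (D), (C) and (B), now all done → (E).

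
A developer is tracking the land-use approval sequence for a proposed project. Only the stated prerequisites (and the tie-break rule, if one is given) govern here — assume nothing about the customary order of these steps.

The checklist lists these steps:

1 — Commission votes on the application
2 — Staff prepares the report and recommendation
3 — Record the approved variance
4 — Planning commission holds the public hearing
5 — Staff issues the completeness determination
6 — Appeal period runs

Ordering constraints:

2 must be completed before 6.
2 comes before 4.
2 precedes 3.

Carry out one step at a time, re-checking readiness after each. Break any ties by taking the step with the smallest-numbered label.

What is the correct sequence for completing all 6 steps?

1, 2 and 5 have no prerequisites; 1 has the earlier label, so 1 is first.
Ready: 2 and 5. 2 has the earlier label → 2.
Now 3, 4, 5 and 6 have their prerequisites met. 3 has the earlier label, so 3 next.
Now 4, 5 and 6 have their prerequisites met. 4 has the earlier label, so 4 next.
Now 5 and 6 have their prerequisites met. 5 has the earlier label, so 5 next.
6 needed 2, now all done → 6.

1, 2, 3, 4, 5, 6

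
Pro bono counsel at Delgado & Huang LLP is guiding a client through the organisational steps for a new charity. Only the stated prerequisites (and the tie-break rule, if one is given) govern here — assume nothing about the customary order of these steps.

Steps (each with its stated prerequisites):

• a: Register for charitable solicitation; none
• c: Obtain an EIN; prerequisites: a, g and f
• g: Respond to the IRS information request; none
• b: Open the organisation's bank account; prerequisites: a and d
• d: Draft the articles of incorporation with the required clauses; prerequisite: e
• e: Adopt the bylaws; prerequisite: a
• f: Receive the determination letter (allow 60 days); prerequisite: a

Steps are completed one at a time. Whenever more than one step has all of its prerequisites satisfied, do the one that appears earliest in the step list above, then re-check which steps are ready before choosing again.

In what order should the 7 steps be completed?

Nothing is required for a and g. a is listed earlier → a first.
Now g, e and f have their prerequisites met. g is listed earlier, so g next.
Now e and f have their prerequisites met. e is listed earlier, so e next.
Ready: d and f. d is listed earlier → d.
b and f are both available; b is listed earlier → b.
That leaves f as the only ready step → f.
c needed a, g and f, now all done → c.

a, g, e, d, b, f, c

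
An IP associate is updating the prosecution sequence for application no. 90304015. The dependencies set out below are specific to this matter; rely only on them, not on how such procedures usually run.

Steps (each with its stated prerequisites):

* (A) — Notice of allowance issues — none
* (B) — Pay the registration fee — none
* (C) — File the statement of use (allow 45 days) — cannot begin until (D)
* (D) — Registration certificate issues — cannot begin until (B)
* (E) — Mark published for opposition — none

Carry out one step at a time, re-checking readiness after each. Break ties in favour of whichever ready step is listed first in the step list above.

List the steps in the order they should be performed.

(A) → (B) → (D) → (C) → (E)

(A), (B) and (E) have no prerequisites; (A) is listed earlier, so (A) is first.
Now (B) and (E) have their prerequisites met. (B) is listed earlier, so (B) next.
Ready: (D) and (E). (D) is listed earlier → (D).
(C) and (E) are both available; (C) is listed earlier → (C).
That leaves (E) as the only ready step → (E).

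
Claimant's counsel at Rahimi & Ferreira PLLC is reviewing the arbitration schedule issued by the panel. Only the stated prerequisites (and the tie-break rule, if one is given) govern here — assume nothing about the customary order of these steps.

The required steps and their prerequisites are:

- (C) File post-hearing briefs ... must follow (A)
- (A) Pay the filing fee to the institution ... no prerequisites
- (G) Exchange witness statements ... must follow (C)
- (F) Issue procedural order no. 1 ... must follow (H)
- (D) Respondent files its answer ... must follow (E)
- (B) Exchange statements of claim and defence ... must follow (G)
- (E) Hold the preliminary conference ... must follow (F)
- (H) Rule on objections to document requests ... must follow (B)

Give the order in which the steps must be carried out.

(A), (C), (G), (B), (H), (F), (E), (D)

(A) is the only step with nothing outstanding, so it goes first.
Next only (C) has its prerequisites met → (C).
(G) needed (C), now all done → (G).
(B) is the only step now ready → (B).
Next only (H) has its prerequisites met → (H).
(F) is the only step now ready → (F).
(E) is the only step now ready → (E).
That leaves (D) as the only ready step → (D).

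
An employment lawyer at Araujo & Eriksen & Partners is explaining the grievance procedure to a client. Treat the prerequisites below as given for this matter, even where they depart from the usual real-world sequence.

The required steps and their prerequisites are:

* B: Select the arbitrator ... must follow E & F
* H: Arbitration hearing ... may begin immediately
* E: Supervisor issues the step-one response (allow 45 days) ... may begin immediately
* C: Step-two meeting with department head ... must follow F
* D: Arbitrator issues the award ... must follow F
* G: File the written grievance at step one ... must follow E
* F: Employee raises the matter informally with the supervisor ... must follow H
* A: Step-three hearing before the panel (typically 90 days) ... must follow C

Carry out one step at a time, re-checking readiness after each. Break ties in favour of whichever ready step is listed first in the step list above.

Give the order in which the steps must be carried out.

H → E → G → F → B → C → D → A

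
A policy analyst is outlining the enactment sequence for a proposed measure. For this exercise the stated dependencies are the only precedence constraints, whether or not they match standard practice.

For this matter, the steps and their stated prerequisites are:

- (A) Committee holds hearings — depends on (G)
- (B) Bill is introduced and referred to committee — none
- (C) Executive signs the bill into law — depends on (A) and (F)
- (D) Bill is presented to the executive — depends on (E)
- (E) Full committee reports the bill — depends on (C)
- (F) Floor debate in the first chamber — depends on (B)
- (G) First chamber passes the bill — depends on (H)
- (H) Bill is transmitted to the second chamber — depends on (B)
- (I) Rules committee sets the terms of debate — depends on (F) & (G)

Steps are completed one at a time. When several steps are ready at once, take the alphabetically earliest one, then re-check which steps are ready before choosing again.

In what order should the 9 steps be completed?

(B) has no prerequisites → (B) first.
(F) and (H) are both available; (F) has the earlier label → (F).
(H) needed (B), now all done → (H).
Next only (G) has its prerequisites met → (G).
(A) and (I) are both available; (A) has the earlier label → (A).
Now (C) and (I) have their prerequisites met. (C) has the earlier label, so (C) next.
(E) now also ready, so the ready set is {(E), (I)}; (E) has the earlier label → (E).
Ready: (D) and (I). (D) has the earlier label → (D).
That leaves (I) as the only ready step → (I).

(B) (F) (H) (G) (A) (C) (E) (D) (I)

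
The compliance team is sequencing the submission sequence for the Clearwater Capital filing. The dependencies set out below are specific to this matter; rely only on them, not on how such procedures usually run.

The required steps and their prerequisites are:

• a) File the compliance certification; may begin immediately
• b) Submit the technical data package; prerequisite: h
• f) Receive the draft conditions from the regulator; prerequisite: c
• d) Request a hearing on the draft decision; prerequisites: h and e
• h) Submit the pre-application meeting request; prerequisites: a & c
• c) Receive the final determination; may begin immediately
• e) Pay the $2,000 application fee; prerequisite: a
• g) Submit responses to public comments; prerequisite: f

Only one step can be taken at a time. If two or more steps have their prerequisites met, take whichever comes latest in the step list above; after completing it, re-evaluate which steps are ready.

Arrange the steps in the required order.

c, f, g, a, e, h, d, b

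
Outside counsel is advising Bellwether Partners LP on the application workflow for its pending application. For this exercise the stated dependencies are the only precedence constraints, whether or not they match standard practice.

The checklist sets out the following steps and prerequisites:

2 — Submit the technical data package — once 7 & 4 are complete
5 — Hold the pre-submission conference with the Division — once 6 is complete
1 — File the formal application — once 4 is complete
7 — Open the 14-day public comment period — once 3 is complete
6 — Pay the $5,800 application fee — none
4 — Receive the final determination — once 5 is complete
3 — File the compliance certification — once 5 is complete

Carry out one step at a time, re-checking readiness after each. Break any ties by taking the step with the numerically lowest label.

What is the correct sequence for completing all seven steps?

6, 5, 3, 4, 1, 7, 2

6 has no prerequisites → 6 first.
Next only 5 has its prerequisites met → 5.
Now 3 and 4 have their prerequisites met. 3 has the earlier label, so 3 next.
4 and 7 are both available; 4 has the earlier label → 4.
1 now also ready, so the ready set is {1, 7}; 1 has the earlier label → 1.
7 is the only step now ready → 7.
2 needed 4 and 7, now all done → 2.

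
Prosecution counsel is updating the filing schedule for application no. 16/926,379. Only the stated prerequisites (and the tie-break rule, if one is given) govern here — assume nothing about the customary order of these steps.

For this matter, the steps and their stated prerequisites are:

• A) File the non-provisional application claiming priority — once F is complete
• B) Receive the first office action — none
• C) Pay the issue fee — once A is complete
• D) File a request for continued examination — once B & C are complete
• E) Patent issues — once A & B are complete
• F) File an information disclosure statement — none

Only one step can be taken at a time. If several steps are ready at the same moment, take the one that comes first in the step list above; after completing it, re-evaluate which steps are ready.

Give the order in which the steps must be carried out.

B, F, A, C, D, E

B and F have no prerequisites; B is listed earlier, so B is first.
That leaves F as the only ready step → F.
A is the only step now ready → A.
Ready: C and E. C is listed earlier → C.
D now also ready, so the ready set is {D, E}; D is listed earlier → D.
Next only E has its prerequisites met → E.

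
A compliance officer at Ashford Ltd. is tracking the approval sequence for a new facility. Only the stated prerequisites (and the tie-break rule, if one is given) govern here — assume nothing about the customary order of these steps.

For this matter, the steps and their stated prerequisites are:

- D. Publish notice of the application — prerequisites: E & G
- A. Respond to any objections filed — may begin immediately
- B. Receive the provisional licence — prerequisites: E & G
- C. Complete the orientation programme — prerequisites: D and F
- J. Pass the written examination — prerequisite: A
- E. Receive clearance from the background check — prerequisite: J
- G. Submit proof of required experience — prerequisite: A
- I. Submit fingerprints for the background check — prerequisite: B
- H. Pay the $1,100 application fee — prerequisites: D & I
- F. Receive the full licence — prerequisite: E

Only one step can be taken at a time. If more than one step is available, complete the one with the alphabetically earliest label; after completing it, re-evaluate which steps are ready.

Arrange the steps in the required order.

A has no prerequisites → A first.
Ready: G and J. G has the earlier label → G.
J needed A, now all done → J.
Next only E has its prerequisites met → E.
Ready: B, D and F. B has the earlier label → B.
Ready: D, F and I. D has the earlier label → D.
Now F and I have their prerequisites met. F has the earlier label, so F next.
C now also ready, so the ready set is {C, I}; C has the earlier label → C.
I needed B, now all done → I.
Next only H has its prerequisites met → H.

A → G → J → E → B → D → F → C → I → H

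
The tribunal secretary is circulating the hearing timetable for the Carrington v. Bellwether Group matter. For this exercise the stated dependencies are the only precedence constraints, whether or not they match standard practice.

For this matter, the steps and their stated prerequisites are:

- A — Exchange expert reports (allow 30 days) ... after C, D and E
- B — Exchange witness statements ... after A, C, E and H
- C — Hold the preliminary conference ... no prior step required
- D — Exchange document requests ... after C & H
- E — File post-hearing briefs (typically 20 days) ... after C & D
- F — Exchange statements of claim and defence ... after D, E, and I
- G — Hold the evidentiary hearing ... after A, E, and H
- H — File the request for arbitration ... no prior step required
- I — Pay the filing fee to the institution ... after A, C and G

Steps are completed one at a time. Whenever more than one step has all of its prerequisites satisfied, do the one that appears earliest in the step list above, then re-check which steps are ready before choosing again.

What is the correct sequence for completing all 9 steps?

Nothing is required for C and H. C is listed earlier → C first.
H is the only step now ready → H.
That leaves D as the only ready step → D.
That leaves E as the only ready step → E.
A needed C, D and E, now all done → A.
Ready: B and G. B is listed earlier → B.
G needed A, E and H, now all done → G.
I needed A, C and G, now all done → I.
Next only F has its prerequisites met → F.

C, H, D, E, A, B, G, I, F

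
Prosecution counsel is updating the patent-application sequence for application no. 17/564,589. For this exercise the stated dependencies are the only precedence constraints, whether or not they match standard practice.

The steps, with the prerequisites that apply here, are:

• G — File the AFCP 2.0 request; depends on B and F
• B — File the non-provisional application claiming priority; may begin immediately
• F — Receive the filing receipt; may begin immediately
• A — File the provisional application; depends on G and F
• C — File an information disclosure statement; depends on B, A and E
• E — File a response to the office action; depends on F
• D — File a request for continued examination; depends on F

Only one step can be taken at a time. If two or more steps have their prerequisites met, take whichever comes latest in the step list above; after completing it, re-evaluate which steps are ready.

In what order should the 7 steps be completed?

F, D, E, B, G, A, C

F and B have no prerequisites; F is listed later, so F is first.
D and E now also ready, so the ready set is {D, E, B}; D is listed later → D.
Ready: E and B. E is listed later → E.
B is the only step now ready → B.
G is the only step now ready → G.
That leaves A as the only ready step → A.
C needed E, A and B, now all done → C.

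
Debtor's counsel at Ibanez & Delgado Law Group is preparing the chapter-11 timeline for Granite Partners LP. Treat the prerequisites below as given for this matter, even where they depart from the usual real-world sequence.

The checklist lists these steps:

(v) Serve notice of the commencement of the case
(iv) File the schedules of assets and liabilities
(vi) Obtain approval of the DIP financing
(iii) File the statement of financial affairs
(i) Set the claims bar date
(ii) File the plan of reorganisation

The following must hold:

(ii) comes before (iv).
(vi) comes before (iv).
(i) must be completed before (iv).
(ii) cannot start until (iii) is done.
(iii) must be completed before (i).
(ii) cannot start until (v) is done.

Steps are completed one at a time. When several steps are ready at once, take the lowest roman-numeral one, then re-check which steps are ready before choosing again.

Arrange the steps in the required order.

(iii), (v) and (vi) have no prerequisites; (iii) has the earlier label, so (iii) is first.
Ready: (i), (v) and (vi). (i) has the earlier label → (i).
Now (v) and (vi) have their prerequisites met. (v) has the earlier label, so (v) next.
(ii) and (vi) are both available; (ii) has the earlier label → (ii).
That leaves (vi) as the only ready step → (vi).
That leaves (iv) as the only ready step → (iv).

(iii), (i), (v), (ii), (vi), (iv)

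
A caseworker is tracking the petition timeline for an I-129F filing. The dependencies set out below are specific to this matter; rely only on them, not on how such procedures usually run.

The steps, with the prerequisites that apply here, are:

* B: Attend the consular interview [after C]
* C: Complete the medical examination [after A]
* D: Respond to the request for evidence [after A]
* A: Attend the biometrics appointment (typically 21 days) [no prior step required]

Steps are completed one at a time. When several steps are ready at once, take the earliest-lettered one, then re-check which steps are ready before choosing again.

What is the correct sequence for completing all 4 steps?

A C B D

Only A has no prerequisites, so it is first.
C and D are both available; C has the earlier label → C.
Ready: B and D. B has the earlier label → B.
D needed A, now all done → D.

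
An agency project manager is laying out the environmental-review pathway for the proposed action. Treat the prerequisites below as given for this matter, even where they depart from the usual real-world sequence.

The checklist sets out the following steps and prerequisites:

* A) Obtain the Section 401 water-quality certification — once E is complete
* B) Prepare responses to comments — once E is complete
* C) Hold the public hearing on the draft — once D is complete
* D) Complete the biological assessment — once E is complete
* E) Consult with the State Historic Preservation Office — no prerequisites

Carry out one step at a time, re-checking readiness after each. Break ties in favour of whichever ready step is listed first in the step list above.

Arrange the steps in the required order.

E A B D C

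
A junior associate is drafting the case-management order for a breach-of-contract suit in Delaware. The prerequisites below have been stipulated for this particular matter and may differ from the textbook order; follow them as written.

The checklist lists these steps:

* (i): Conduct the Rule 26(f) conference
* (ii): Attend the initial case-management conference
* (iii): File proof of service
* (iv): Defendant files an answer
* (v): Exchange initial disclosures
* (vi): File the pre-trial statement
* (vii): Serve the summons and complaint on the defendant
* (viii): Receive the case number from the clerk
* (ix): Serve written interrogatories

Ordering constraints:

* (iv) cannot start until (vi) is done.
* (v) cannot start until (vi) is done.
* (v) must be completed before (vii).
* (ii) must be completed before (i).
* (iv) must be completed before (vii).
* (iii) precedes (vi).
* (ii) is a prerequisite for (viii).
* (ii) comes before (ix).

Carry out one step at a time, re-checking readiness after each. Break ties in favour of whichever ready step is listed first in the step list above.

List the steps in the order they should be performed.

(ii) (i) (iii) (vi) (iv) (v) (vii) (viii) (ix)

Nothing is required for (ii) and (iii). (ii) is listed earlier → (ii) first.
Now (i), (iii), (viii) and (ix) have their prerequisites met. (i) is listed earlier, so (i) next.
Now (iii), (viii) and (ix) have their prerequisites met. (iii) is listed earlier, so (iii) next.
(vi) now also ready, so the ready set is {(vi), (viii), (ix)}; (vi) is listed earlier → (vi).
(iv) and (v) now also ready, so the ready set is {(iv), (v), (viii), (ix)}; (iv) is listed earlier → (iv).
Now (v), (viii) and (ix) have their prerequisites met. (v) is listed earlier, so (v) next.
Now (vii), (viii) and (ix) have their prerequisites met. (vii) is listed earlier, so (vii) next.
(viii) and (ix) are both available; (viii) is listed earlier → (viii).
That leaves (ix) as the only ready step → (ix).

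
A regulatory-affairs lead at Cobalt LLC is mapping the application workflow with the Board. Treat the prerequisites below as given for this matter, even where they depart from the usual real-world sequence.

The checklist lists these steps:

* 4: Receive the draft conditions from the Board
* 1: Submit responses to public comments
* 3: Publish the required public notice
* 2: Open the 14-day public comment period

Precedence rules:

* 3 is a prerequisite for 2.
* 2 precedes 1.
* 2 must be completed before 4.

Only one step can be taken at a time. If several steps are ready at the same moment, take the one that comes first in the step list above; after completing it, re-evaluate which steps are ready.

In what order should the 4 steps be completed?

3, 2, 4, 1

3 has no prerequisites → 3 first.
2 is the only step now ready → 2.
4 and 1 are both available; 4 is listed earlier → 4.
Next only 1 has its prerequisites met → 1.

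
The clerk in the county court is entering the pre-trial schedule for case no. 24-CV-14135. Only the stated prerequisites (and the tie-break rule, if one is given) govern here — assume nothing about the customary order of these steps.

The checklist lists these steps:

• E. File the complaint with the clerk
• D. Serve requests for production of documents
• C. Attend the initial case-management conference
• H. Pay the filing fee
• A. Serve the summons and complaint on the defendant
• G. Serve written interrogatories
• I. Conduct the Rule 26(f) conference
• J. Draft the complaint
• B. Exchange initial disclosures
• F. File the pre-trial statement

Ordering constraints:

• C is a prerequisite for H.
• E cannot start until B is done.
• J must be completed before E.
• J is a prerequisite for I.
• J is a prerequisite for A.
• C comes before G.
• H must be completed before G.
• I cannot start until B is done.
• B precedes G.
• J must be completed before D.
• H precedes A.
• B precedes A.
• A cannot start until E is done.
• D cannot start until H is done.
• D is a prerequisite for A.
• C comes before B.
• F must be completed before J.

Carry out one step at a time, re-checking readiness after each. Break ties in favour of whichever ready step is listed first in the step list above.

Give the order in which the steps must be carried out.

Nothing is required for C and F. C is listed earlier → C first.
H and B now also ready, so the ready set is {H, B, F}; H is listed earlier → H.
B and F are both available; B is listed earlier → B.
Ready: G and F. G is listed earlier → G.
F is the only step now ready → F.
J needed F, now all done → J.
Now E, D and I have their prerequisites met. E is listed earlier, so E next.
Now D and I have their prerequisites met. D is listed earlier, so D next.
Now A and I have their prerequisites met. A is listed earlier, so A next.
I is the only step now ready → I.

C H B G F J E D A I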